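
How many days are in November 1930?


November 1930

30 days


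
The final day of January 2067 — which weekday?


January 2067 has 31 days
Anchor: Jan 1, 2067. With p = 2067 - 1 = 2066: (p + p//4 - p//100 + p//400) mod 7 = (2066 + 516 - 20 + 5) mod 7 = 2567 mod 7 = 5 -> Saturday (Mon=0 ... Sun=6)
January 1 is the anchor itself -> Saturday
Last day offset: 31 - 1 = 30 days
Weekday index = (5 + 30) mod 7 = 0

Monday, January 31


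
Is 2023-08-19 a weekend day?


Anchor: Jan 1, 2023. With p = 2023 - 1 = 2022: (p + p//4 - p//100 + p//400) mod 7 = (2022 + 505 - 20 + 5) mod 7 = 2512 mod 7 = 6 -> Sunday (Mon=0 ... Sun=6)
Day of year: 231; offset = 230
Weekday index = (6 + 230) mod 7 = 5 -> Saturday
Weekend days: Saturday, Sunday

Yes


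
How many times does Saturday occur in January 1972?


January 1972 has 31 days
Anchor: Jan 1, 1972. With p = 1972 - 1 = 1971: (p + p//4 - p//100 + p//400) mod 7 = (1971 + 492 - 19 + 4) mod 7 = 2448 mod 7 = 5 -> Saturday (Mon=0 ... Sun=6)
January 1 is the anchor itself -> Saturday
First Saturday is January 1
Saturdays: 1, 8, 15, 22, 29

5 Saturdays


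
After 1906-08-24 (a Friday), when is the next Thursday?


Current: Friday
Target: Thursday
Days ahead: 6

Next Thursday: 1906-08-30


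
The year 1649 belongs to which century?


Century = (year - 1) // 100 + 1
= (1649 - 1) // 100 + 1
= 1648 // 100 + 1
= 16 + 1

17th century


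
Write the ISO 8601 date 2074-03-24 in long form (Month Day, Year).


ISO 2074-03-24 parses as year=2074, month=03, day=24
Month 3 -> March

March 24, 2074


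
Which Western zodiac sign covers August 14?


Date: August 14
Conventional tropical zodiac dates: Leo from July 23 onward; Virgo starts August 23
August 14 falls within the Leo range

Leo


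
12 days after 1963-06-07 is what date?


Start: 1963-06-07, add 12 days
June 1963 has 30 days; 7 + 12 = 19 stays within June

Result: 1963-06-19


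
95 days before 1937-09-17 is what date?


Start: 1937-09-17, subtract 95 days
Back 17 days from September 17 reaches August 31, 1937 -> 78 left
August 1937 has 31 days -> back to July 31, 1937 -> 47 left
July 1937 has 31 days -> back to June 30, 1937 -> 16 left
June 1937: 30 - 16 = 14 -> lands on June 14

Result: 1937-06-14


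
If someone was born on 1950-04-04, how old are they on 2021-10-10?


Birth: 1950-04-04
Reference: 2021-10-10
Year difference: 2021 - 1950 = 71

71 years old


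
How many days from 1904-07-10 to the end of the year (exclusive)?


Day of year: 192 of 366
Remaining = 366 - 192

174 days


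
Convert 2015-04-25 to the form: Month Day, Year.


ISO 2015-04-25 parses as year=2015, month=04, day=25
Month 4 -> April

April 25, 2015


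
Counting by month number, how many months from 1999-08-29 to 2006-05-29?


From August 1999 to May 2006
7 years * 12 = 84 months, minus 3 months = 81

81 months


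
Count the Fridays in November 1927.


November 1927 has 30 days
Anchor: Jan 1, 1927. With p = 1927 - 1 = 1926: (p + p//4 - p//100 + p//400) mod 7 = (1926 + 481 - 19 + 4) mod 7 = 2392 mod 7 = 5 -> Saturday (Mon=0 ... Sun=6)
Days before November (Jan-Oct): 304; November 1 index = (5 + 304) mod 7 = 1 -> Tuesday
First Friday is November 4
Fridays: 4, 11, 18, 25

4 Fridays


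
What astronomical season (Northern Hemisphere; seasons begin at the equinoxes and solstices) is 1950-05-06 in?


Date: May 6
Astronomical Spring (approx.; exact equinox/solstice day varies by year): March 20 to June 20
May 6 falls within the Spring window

Spring


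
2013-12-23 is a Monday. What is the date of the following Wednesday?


Current: Monday
Target: Wednesday
Days ahead: 2

Next Wednesday: 2013-12-25


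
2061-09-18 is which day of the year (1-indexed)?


Date: September 18, 2061
Days in months 1 through 8: 243
Plus 18 days in September

Day of year: 261


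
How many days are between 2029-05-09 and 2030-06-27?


From 2029-05-09 to 2030-06-27
2029-05-09: days before May = 31 + 28 + 31 + 30 = 120 (2029 is not a leap year); day of year = 120 + 9 = 129
2030-06-27: days before June = 31 + 28 + 31 + 30 + 31 = 151 (2030 is not a leap year); day of year = 151 + 27 = 178
Rest of 2029: 365 - 129 = 236
Total = 236 + 178 = 414

414 days


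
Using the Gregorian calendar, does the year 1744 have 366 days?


Gregorian leap year rule: divisible by 4, but not by 100, unless also by 400.
1744 is divisible by 4 but not 100 -> leap year

Yes


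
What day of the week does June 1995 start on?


Target: June 1, 1995
Anchor: Jan 1, 1995. With p = 1995 - 1 = 1994: (p + p//4 - p//100 + p//400) mod 7 = (1994 + 498 - 19 + 4) mod 7 = 2477 mod 7 = 6 -> Sunday (Mon=0 ... Sun=6)
Days before June (Jan-May): 151 days
Weekday index = (6 + 151) mod 7 = 3

Thursday


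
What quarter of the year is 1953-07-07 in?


Month: July (month 7)
Q1: Jan-Mar, Q2: Apr-Jun, Q3: Jul-Sep, Q4: Oct-Dec

Q3


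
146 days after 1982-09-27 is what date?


Start: 1982-09-27, add 146 days
September 1982 has 30 days: 30 - 27 = 3 days to September 30 -> 143 left
October 1982 has 31 days -> 112 left
November 1982 has 30 days -> 82 left
December 1982 has 31 days -> 51 left
January 1983 has 31 days -> 20 left
February 1983: 20 <= 28 -> lands on February 20

Result: 1983-02-20


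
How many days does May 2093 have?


May 2093

31 days


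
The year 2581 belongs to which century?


Century = (year - 1) // 100 + 1
= (2581 - 1) // 100 + 1
= 2580 // 100 + 1
= 25 + 1

26th century


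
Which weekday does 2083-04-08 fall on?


Date: April 8, 2083
Anchor: Jan 1, 2083. With p = 2083 - 1 = 2082: (p + p//4 - p//100 + p//400) mod 7 = (2082 + 520 - 20 + 5) mod 7 = 2587 mod 7 = 4 -> Friday (Mon=0 ... Sun=6)
Days before April (Jan-Mar): 90; offset = 90 + 8 - 1 = 97
Weekday index = (4 + 97) mod 7 = 3

Day of the week: Thursday


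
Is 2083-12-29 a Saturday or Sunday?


Anchor: Jan 1, 2083. With p = 2083 - 1 = 2082: (p + p//4 - p//100 + p//400) mod 7 = (2082 + 520 - 20 + 5) mod 7 = 2587 mod 7 = 4 -> Friday (Mon=0 ... Sun=6)
Day of year: 363; offset = 362
Weekday index = (4 + 362) mod 7 = 2 -> Wednesday
Weekend days: Saturday, Sunday

No


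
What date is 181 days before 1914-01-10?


Start: 1914-01-10, subtract 181 days
Back 10 days from January 10 reaches December 31, 1913 -> 171 left
December 1913 has 31 days -> back to November 30, 1913 -> 140 left
November 1913 has 30 days -> back to October 31, 1913 -> 110 left
October 1913 has 31 days -> back to September 30, 1913 -> 79 left
September 1913 has 30 days -> back to August 31, 1913 -> 49 left
August 1913 has 31 days -> back to July 31, 1913 -> 18 left
July 1913: 31 - 18 = 13 -> lands on July 13

Result: 1913-07-13


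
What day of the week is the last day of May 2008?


May 2008 has 31 days
Anchor: Jan 1, 2008. With p = 2008 - 1 = 2007: (p + p//4 - p//100 + p//400) mod 7 = (2007 + 501 - 20 + 5) mod 7 = 2493 mod 7 = 1 -> Tuesday (Mon=0 ... Sun=6)
Days before May (Jan-Apr): 121; May 1 index = (1 + 121) mod 7 = 3 -> Thursday
Last day offset: 31 - 1 = 30 days
Weekday index = (3 + 30) mod 7 = 5

Saturday, May 31


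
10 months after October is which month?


October is month 10
10 + 10 = 20; wrap: 20 - 12 = 8

August


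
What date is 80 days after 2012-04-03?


Start: 2012-04-03, add 80 days
April 2012 has 30 days: 30 - 3 = 27 days to April 30 -> 53 left
May 2012 has 31 days -> 22 left
June 2012: 22 <= 30 -> lands on June 22

Result: 2012-06-22


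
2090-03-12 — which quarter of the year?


Month: March (month 3)
Q1: Jan-Mar, Q2: Apr-Jun, Q3: Jul-Sep, Q4: Oct-Dec

Q1


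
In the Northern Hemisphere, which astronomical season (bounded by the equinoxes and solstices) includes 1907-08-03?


Date: August 3
Astronomical Summer (approx.; exact equinox/solstice day varies by year): June 21 to September 21
August 3 falls within the Summer window

Summer


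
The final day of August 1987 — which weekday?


August 1987 has 31 days
Anchor: Jan 1, 1987. With p = 1987 - 1 = 1986: (p + p//4 - p//100 + p//400) mod 7 = (1986 + 496 - 19 + 4) mod 7 = 2467 mod 7 = 3 -> Thursday (Mon=0 ... Sun=6)
Days before August (Jan-Jul): 212; August 1 index = (3 + 212) mod 7 = 5 -> Saturday
Last day offset: 31 - 1 = 30 days
Weekday index = (5 + 30) mod 7 = 0

Monday, August 31


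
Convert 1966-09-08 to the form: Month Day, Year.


ISO 1966-09-08 parses as year=1966, month=09, day=08
Month 9 -> September

September 8, 1966


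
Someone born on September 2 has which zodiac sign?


Date: September 2
Conventional tropical zodiac dates: Virgo from August 23 onward; Libra starts September 23
September 2 falls within the Virgo range

Virgo


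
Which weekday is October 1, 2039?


Target: October 1, 2039
Anchor: Jan 1, 2039. With p = 2039 - 1 = 2038: (p + p//4 - p//100 + p//400) mod 7 = (2038 + 509 - 20 + 5) mod 7 = 2532 mod 7 = 5 -> Saturday (Mon=0 ... Sun=6)
Days before October (Jan-Sep): 273 days
Weekday index = (5 + 273) mod 7 = 5

Saturday


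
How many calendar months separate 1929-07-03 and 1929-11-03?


From July 1929 to November 1929
0 years * 12 = 0 months, plus 4 months = 4

4 months


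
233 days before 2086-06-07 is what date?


Start: 2086-06-07, subtract 233 days
Back 7 days from June 7 reaches May 31, 2086 -> 226 left
May 2086 has 31 days -> back to April 30, 2086 -> 195 left
April 2086 has 30 days -> back to March 31, 2086 -> 165 left
March 2086 has 31 days -> back to February 28, 2086 -> 134 left
February 2086 has 28 days -> back to January 31, 2086 -> 106 left
January 2086 has 31 days -> back to December 31, 2085 -> 75 left
December 2085 has 31 days -> back to November 30, 2085 -> 44 left
November 2085 has 30 days -> back to October 31, 2085 -> 14 left
October 2085: 31 - 14 = 17 -> lands on October 17

Result: 2085-10-17


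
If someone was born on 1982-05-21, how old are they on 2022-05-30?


Birth: 1982-05-21
Reference: 2022-05-30
Year difference: 2022 - 1982 = 40

40 years old


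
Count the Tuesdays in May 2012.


May 2012 has 31 days
Anchor: Jan 1, 2012. With p = 2012 - 1 = 2011: (p + p//4 - p//100 + p//400) mod 7 = (2011 + 502 - 20 + 5) mod 7 = 2498 mod 7 = 6 -> Sunday (Mon=0 ... Sun=6)
Days before May (Jan-Apr): 121; May 1 index = (6 + 121) mod 7 = 1 -> Tuesday
First Tuesday is May 1
Tuesdays: 1, 8, 15, 22, 29

5 Tuesdays


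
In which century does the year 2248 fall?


Century = (year - 1) // 100 + 1
= (2248 - 1) // 100 + 1
= 2247 // 100 + 1
= 22 + 1

23rd century


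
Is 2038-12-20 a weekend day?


Anchor: Jan 1, 2038. With p = 2038 - 1 = 2037: (p + p//4 - p//100 + p//400) mod 7 = (2037 + 509 - 20 + 5) mod 7 = 2531 mod 7 = 4 -> Friday (Mon=0 ... Sun=6)
Day of year: 354; offset = 353
Weekday index = (4 + 353) mod 7 = 0 -> Monday
Weekend days: Saturday, Sunday

No


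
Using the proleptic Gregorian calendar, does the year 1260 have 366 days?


Gregorian leap year rule: divisible by 4, but not by 100, unless also by 400.
1260 is divisible by 4 but not 100 -> leap year

Yes


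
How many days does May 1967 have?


May 1967

31 days


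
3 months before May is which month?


May is month 5
5 - 3 = 2

February


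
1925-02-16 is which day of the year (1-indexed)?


Date: February 16, 1925
Days in months 1 through 1: 31
Plus 16 days in February

Day of year: 47


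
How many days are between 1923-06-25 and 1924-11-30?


From 1923-06-25 to 1924-11-30
1923-06-25: days before June = 31 + 28 + 31 + 30 + 31 = 151 (1923 is not a leap year); day of year = 151 + 25 = 176
1924-11-30: days before November = 31 + 29 + 31 + 30 + 31 + 30 + 31 + 31 + 30 + 31 = 305 (1924 is a leap year); day of year = 305 + 30 = 335
Rest of 1923: 365 - 176 = 189
Total = 189 + 335 = 524

524 days


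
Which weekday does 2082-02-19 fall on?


Date: February 19, 2082
Anchor: Jan 1, 2082. With p = 2082 - 1 = 2081: (p + p//4 - p//100 + p//400) mod 7 = (2081 + 520 - 20 + 5) mod 7 = 2586 mod 7 = 3 -> Thursday (Mon=0 ... Sun=6)
Days before February (Jan): 31; offset = 31 + 19 - 1 = 49
Weekday index = (3 + 49) mod 7 = 3

Day of the week: Thursday


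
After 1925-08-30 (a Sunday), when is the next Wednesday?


Current: Sunday
Target: Wednesday
Days ahead: 3

Next Wednesday: 1925-09-02


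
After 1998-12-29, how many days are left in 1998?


Day of year: 363 of 365
Remaining = 365 - 363

2 days


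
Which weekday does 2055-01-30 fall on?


Date: January 30, 2055
Anchor: Jan 1, 2055. With p = 2055 - 1 = 2054: (p + p//4 - p//100 + p//400) mod 7 = (2054 + 513 - 20 + 5) mod 7 = 2552 mod 7 = 4 -> Friday (Mon=0 ... Sun=6)
Days into year = 30 - 1 = 29
Weekday index = (4 + 29) mod 7 = 5

Day of the week: Saturday


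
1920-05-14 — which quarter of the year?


Month: May (month 5)
Q1: Jan-Mar, Q2: Apr-Jun, Q3: Jul-Sep, Q4: Oct-Dec

Q2


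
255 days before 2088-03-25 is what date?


Start: 2088-03-25, subtract 255 days
Back 25 days from March 25 reaches February 29, 2088 -> 230 left
February 2088 has 29 days -> back to January 31, 2088 -> 201 left
January 2088 has 31 days -> back to December 31, 2087 -> 170 left
December 2087 has 31 days -> back to November 30, 2087 -> 139 left
November 2087 has 30 days -> back to October 31, 2087 -> 109 left
October 2087 has 31 days -> back to September 30, 2087 -> 78 left
September 2087 has 30 days -> back to August 31, 2087 -> 48 left
August 2087 has 31 days -> back to July 31, 2087 -> 17 left
July 2087: 31 - 17 = 14 -> lands on July 14

Result: 2087-07-14


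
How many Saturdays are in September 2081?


September 2081 has 30 days
Anchor: Jan 1, 2081. With p = 2081 - 1 = 2080: (p + p//4 - p//100 + p//400) mod 7 = (2080 + 520 - 20 + 5) mod 7 = 2585 mod 7 = 2 -> Wednesday (Mon=0 ... Sun=6)
Days before September (Jan-Aug): 243; September 1 index = (2 + 243) mod 7 = 0 -> Monday
First Saturday is September 6
Saturdays: 6, 13, 20, 27

4 Saturdays


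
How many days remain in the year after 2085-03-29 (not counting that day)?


Day of year: 88 of 365
Remaining = 365 - 88

277 days


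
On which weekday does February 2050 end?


February 2050 has 28 days
Anchor: Jan 1, 2050. With p = 2050 - 1 = 2049: (p + p//4 - p//100 + p//400) mod 7 = (2049 + 512 - 20 + 5) mod 7 = 2546 mod 7 = 5 -> Saturday (Mon=0 ... Sun=6)
Days before February (Jan): 31; February 1 index = (5 + 31) mod 7 = 1 -> Tuesday
Last day offset: 28 - 1 = 27 days
Weekday index = (1 + 27) mod 7 = 0

Monday, February 28


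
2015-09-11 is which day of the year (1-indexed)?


Date: September 11, 2015
Days in months 1 through 8: 243
Plus 11 days in September

Day of year: 254


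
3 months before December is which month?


December is month 12
12 - 3 = 9

September


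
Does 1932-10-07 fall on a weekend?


Anchor: Jan 1, 1932. With p = 1932 - 1 = 1931: (p + p//4 - p//100 + p//400) mod 7 = (1931 + 482 - 19 + 4) mod 7 = 2398 mod 7 = 4 -> Friday (Mon=0 ... Sun=6)
Day of year: 281; offset = 280
Weekday index = (4 + 280) mod 7 = 4 -> Friday
Weekend days: Saturday, Sunday

No


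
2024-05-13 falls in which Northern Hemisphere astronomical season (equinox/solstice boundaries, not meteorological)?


Date: May 13
Astronomical Spring (approx.; exact equinox/solstice day varies by year): March 20 to June 20
May 13 falls within the Spring window

Spring


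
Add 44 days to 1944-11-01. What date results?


Start: 1944-11-01, add 44 days
November 1944 has 30 days: 30 - 1 = 29 days to November 30 -> 15 left
December 1944: 15 <= 31 -> lands on December 15

Result: 1944-12-15


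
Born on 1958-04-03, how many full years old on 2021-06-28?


Birth: 1958-04-03
Reference: 2021-06-28
Year difference: 2021 - 1958 = 63

63 years old


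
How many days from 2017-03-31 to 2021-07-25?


From 2017-03-31 to 2021-07-25
2017-03-31: days before March = 31 + 28 = 59 (2017 is not a leap year); day of year = 59 + 31 = 90
2021-07-25: days before July = 31 + 28 + 31 + 30 + 31 + 30 = 181 (2021 is not a leap year); day of year = 181 + 25 = 206
Rest of 2017: 365 - 90 = 275
Full years 2018 (365), 2019 (365), 2020 (366): 1096
Total = 275 + 1096 + 206 = 1577

1577 days


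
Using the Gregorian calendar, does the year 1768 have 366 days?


Gregorian leap year rule: divisible by 4, but not by 100, unless also by 400.
1768 is divisible by 4 but not 100 -> leap year

Yes


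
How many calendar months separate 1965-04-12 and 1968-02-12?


From April 1965 to February 1968
3 years * 12 = 36 months, minus 2 months = 34

34 months


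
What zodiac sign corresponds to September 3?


Date: September 3
Conventional tropical zodiac dates: Virgo from August 23 onward; Libra starts September 23
September 3 falls within the Virgo range

Virgo


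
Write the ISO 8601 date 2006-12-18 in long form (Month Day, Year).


ISO 2006-12-18 parses as year=2006, month=12, day=18
Month 12 -> December

December 18, 2006


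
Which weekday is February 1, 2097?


Target: February 1, 2097
Anchor: Jan 1, 2097. With p = 2097 - 1 = 2096: (p + p//4 - p//100 + p//400) mod 7 = (2096 + 524 - 20 + 5) mod 7 = 2605 mod 7 = 1 -> Tuesday (Mon=0 ... Sun=6)
Days before February (Jan): 31 days
Weekday index = (1 + 31) mod 7 = 4

Friday


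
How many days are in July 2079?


July 2079

31 days


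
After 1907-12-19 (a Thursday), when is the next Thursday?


Current: Thursday
Target: Thursday
Days ahead: 7

Next Thursday: 1907-12-26


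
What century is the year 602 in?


Century = (year - 1) // 100 + 1
= (602 - 1) // 100 + 1
= 601 // 100 + 1
= 6 + 1

7th century


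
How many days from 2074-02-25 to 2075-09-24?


From 2074-02-25 to 2075-09-24
2074-02-25: days before February = 31; day of year = 31 + 25 = 56
2075-09-24: days before September = 31 + 28 + 31 + 30 + 31 + 30 + 31 + 31 = 243 (2075 is not a leap year); day of year = 243 + 24 = 267
Rest of 2074: 365 - 56 = 309
Total = 309 + 267 = 576

576 days


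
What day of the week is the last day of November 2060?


November 2060 has 30 days
Anchor: Jan 1, 2060. With p = 2060 - 1 = 2059: (p + p//4 - p//100 + p//400) mod 7 = (2059 + 514 - 20 + 5) mod 7 = 2558 mod 7 = 3 -> Thursday (Mon=0 ... Sun=6)
Days before November (Jan-Oct): 305; November 1 index = (3 + 305) mod 7 = 0 -> Monday
Last day offset: 30 - 1 = 29 days
Weekday index = (0 + 29) mod 7 = 1

Tuesday, November 30


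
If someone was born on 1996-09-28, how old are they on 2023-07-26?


Birth: 1996-09-28
Reference: 2023-07-26
Year difference: 2023 - 1996 = 27
Birthday not yet reached in 2023, subtract 1

26 years old


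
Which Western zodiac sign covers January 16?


Date: January 16
Conventional tropical zodiac dates: Capricorn from December 22 onward; Aquarius starts January 20
January 16 falls within the Capricorn range

Capricorn


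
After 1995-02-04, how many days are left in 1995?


Day of year: 35 of 365
Remaining = 365 - 35

330 days


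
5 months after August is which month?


August is month 8
8 + 5 = 13; wrap: 13 - 12 = 1

January


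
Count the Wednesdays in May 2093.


May 2093 has 31 days
Anchor: Jan 1, 2093. With p = 2093 - 1 = 2092: (p + p//4 - p//100 + p//400) mod 7 = (2092 + 523 - 20 + 5) mod 7 = 2600 mod 7 = 3 -> Thursday (Mon=0 ... Sun=6)
Days before May (Jan-Apr): 120; May 1 index = (3 + 120) mod 7 = 4 -> Friday
First Wednesday is May 6
Wednesdays: 6, 13, 20, 27

4 Wednesdays


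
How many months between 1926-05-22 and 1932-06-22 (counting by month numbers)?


From May 1926 to June 1932
6 years * 12 = 72 months, plus 1 month = 73

73 months


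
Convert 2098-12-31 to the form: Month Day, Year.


ISO 2098-12-31 parses as year=2098, month=12, day=31
Month 12 -> December

December 31, 2098


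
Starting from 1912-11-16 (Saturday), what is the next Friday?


Current: Saturday
Target: Friday
Days ahead: 6

Next Friday: 1912-11-22


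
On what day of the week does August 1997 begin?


Target: August 1, 1997
Anchor: Jan 1, 1997. With p = 1997 - 1 = 1996: (p + p//4 - p//100 + p//400) mod 7 = (1996 + 499 - 19 + 4) mod 7 = 2480 mod 7 = 2 -> Wednesday (Mon=0 ... Sun=6)
Days before August (Jan-Jul): 212 days
Weekday index = (2 + 212) mod 7 = 4

Friday


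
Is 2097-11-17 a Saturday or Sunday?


Anchor: Jan 1, 2097. With p = 2097 - 1 = 2096: (p + p//4 - p//100 + p//400) mod 7 = (2096 + 524 - 20 + 5) mod 7 = 2605 mod 7 = 1 -> Tuesday (Mon=0 ... Sun=6)
Day of year: 321; offset = 320
Weekday index = (1 + 320) mod 7 = 6 -> Sunday
Weekend days: Saturday, Sunday

Yes


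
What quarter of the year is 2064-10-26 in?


Month: October (month 10)
Q1: Jan-Mar, Q2: Apr-Jun, Q3: Jul-Sep, Q4: Oct-Dec

Q4


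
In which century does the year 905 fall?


Century = (year - 1) // 100 + 1
= (905 - 1) // 100 + 1
= 904 // 100 + 1
= 9 + 1

10th century


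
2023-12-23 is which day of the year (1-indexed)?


Date: December 23, 2023
Days in months 1 through 11: 334
Plus 23 days in December

Day of year: 357


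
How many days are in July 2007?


July 2007

31 days


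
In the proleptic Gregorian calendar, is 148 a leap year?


Gregorian leap year rule: divisible by 4, but not by 100, unless also by 400.
148 is divisible by 4 but not 100 -> leap year

Yes


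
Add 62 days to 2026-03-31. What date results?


Start: 2026-03-31, add 62 days
March 31 is the last day of March 2026 -> 62 left
April 2026 has 30 days -> 32 left
May 2026 has 31 days -> 1 left
June 2026: 1 <= 30 -> lands on June 1

Result: 2026-06-01


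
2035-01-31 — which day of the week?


Date: January 31, 2035
Anchor: Jan 1, 2035. With p = 2035 - 1 = 2034: (p + p//4 - p//100 + p//400) mod 7 = (2034 + 508 - 20 + 5) mod 7 = 2527 mod 7 = 0 -> Monday (Mon=0 ... Sun=6)
Days into year = 31 - 1 = 30
Weekday index = (0 + 30) mod 7 = 2

Day of the week: Wednesday


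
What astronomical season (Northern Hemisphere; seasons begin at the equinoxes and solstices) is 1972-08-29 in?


Date: August 29
Astronomical Summer (approx.; exact equinox/solstice day varies by year): June 21 to September 21
August 29 falls within the Summer window

Summer


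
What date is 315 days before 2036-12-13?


Start: 2036-12-13, subtract 315 days
Back 13 days from December 13 reaches November 30, 2036 -> 302 left
November 2036 has 30 days -> back to October 31, 2036 -> 272 left
October 2036 has 31 days -> back to September 30, 2036 -> 241 left
September 2036 has 30 days -> back to August 31, 2036 -> 211 left
August 2036 has 31 days -> back to July 31, 2036 -> 180 left
July 2036 has 31 days -> back to June 30, 2036 -> 149 left
June 2036 has 30 days -> back to May 31, 2036 -> 119 left
May 2036 has 31 days -> back to April 30, 2036 -> 88 left
April 2036 has 30 days -> back to March 31, 2036 -> 58 left
March 2036 has 31 days -> back to February 29, 2036 -> 27 left
February 2036: 29 - 27 = 2 -> lands on February 2

Result: 2036-02-02


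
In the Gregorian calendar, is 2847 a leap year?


Gregorian leap year rule: divisible by 4, but not by 100, unless also by 400.
2847 is not divisible by 4 -> not a leap year

No


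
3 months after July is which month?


July is month 7
7 + 3 = 10

October


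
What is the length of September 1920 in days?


September 1920

30 days


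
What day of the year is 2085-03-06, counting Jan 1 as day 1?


Date: March 6, 2085
Days in months 1 through 2: 59
Plus 6 days in March

Day of year: 65


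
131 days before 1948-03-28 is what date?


Start: 1948-03-28, subtract 131 days
Back 28 days from March 28 reaches February 29, 1948 -> 103 left
February 1948 has 29 days -> back to January 31, 1948 -> 74 left
January 1948 has 31 days -> back to December 31, 1947 -> 43 left
December 1947 has 31 days -> back to November 30, 1947 -> 12 left
November 1947: 30 - 12 = 18 -> lands on November 18

Result: 1947-11-18


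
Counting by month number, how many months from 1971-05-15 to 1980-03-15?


From May 1971 to March 1980
9 years * 12 = 108 months, minus 2 months = 106

106 months


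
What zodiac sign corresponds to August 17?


Date: August 17
Conventional tropical zodiac dates: Leo from July 23 onward; Virgo starts August 23
August 17 falls within the Leo range

Leo


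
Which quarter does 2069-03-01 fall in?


Month: March (month 3)
Q1: Jan-Mar, Q2: Apr-Jun, Q3: Jul-Sep, Q4: Oct-Dec

Q1


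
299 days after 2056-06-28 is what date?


Start: 2056-06-28, add 299 days
June 2056 has 30 days: 30 - 28 = 2 days to June 30 -> 297 left
July 2056 has 31 days -> 266 left
August 2056 has 31 days -> 235 left
September 2056 has 30 days -> 205 left
October 2056 has 31 days -> 174 left
November 2056 has 30 days -> 144 left
December 2056 has 31 days -> 113 left
January 2057 has 31 days -> 82 left
February 2057 has 28 days -> 54 left
March 2057 has 31 days -> 23 left
April 2057: 23 <= 30 -> lands on April 23

Result: 2057-04-23


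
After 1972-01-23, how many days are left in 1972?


Day of year: 23 of 366
Remaining = 366 - 23

343 days


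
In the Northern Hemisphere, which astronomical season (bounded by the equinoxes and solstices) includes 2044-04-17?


Date: April 17
Astronomical Spring (approx.; exact equinox/solstice day varies by year): March 20 to June 20
April 17 falls within the Spring window

Spring


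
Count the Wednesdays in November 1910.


November 1910 has 30 days
Anchor: Jan 1, 1910. With p = 1910 - 1 = 1909: (p + p//4 - p//100 + p//400) mod 7 = (1909 + 477 - 19 + 4) mod 7 = 2371 mod 7 = 5 -> Saturday (Mon=0 ... Sun=6)
Days before November (Jan-Oct): 304; November 1 index = (5 + 304) mod 7 = 1 -> Tuesday
First Wednesday is November 2
Wednesdays: 2, 9, 16, 23, 30

5 Wednesdays


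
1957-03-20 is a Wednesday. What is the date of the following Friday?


Current: Wednesday
Target: Friday
Days ahead: 2

Next Friday: 1957-03-22


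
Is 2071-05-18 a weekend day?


Anchor: Jan 1, 2071. With p = 2071 - 1 = 2070: (p + p//4 - p//100 + p//400) mod 7 = (2070 + 517 - 20 + 5) mod 7 = 2572 mod 7 = 3 -> Thursday (Mon=0 ... Sun=6)
Day of year: 138; offset = 137
Weekday index = (3 + 137) mod 7 = 0 -> Monday
Weekend days: Saturday, Sunday

No


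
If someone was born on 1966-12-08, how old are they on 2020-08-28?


Birth: 1966-12-08
Reference: 2020-08-28
Year difference: 2020 - 1966 = 54
Birthday not yet reached in 2020, subtract 1

53 years old


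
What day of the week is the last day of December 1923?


December 1923 has 31 days
Anchor: Jan 1, 1923. With p = 1923 - 1 = 1922: (p + p//4 - p//100 + p//400) mod 7 = (1922 + 480 - 19 + 4) mod 7 = 2387 mod 7 = 0 -> Monday (Mon=0 ... Sun=6)
Days before December (Jan-Nov): 334; December 1 index = (0 + 334) mod 7 = 5 -> Saturday
Last day offset: 31 - 1 = 30 days
Weekday index = (5 + 30) mod 7 = 0

Monday, December 31


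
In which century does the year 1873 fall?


Century = (year - 1) // 100 + 1
= (1873 - 1) // 100 + 1
= 1872 // 100 + 1
= 18 + 1

19th century


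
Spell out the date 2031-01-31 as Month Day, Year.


ISO 2031-01-31 parses as year=2031, month=01, day=31
Month 1 -> January

January 31, 2031


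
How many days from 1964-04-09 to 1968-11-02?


From 1964-04-09 to 1968-11-02
1964-04-09: days before April = 31 + 29 + 31 = 91 (1964 is a leap year); day of year = 91 + 9 = 100
1968-11-02: days before November = 31 + 29 + 31 + 30 + 31 + 30 + 31 + 31 + 30 + 31 = 305 (1968 is a leap year); day of year = 305 + 2 = 307
Rest of 1964: 366 - 100 = 266
Full years 1965 (365), 1966 (365), 1967 (365): 1095
Total = 266 + 1095 + 307 = 1668

1668 days


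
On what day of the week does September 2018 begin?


Target: September 1, 2018
Anchor: Jan 1, 2018. With p = 2018 - 1 = 2017: (p + p//4 - p//100 + p//400) mod 7 = (2017 + 504 - 20 + 5) mod 7 = 2506 mod 7 = 0 -> Monday (Mon=0 ... Sun=6)
Days before September (Jan-Aug): 243 days
Weekday index = (0 + 243) mod 7 = 5

Saturday


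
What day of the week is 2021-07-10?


Date: July 10, 2021
Anchor: Jan 1, 2021. With p = 2021 - 1 = 2020: (p + p//4 - p//100 + p//400) mod 7 = (2020 + 505 - 20 + 5) mod 7 = 2510 mod 7 = 4 -> Friday (Mon=0 ... Sun=6)
Days before July (Jan-Jun): 181; offset = 181 + 10 - 1 = 190
Weekday index = (4 + 190) mod 7 = 5

Day of the week: Saturday


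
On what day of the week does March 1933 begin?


Target: March 1, 1933
Anchor: Jan 1, 1933. With p = 1933 - 1 = 1932: (p + p//4 - p//100 + p//400) mod 7 = (1932 + 483 - 19 + 4) mod 7 = 2400 mod 7 = 6 -> Sunday (Mon=0 ... Sun=6)
Days before March (Jan-Feb): 59 days
Weekday index = (6 + 59) mod 7 = 2

Wednesday


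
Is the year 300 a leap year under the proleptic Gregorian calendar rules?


Gregorian leap year rule: divisible by 4, but not by 100, unless also by 400.
300 is divisible by 100 but not 400 -> not a leap year

No


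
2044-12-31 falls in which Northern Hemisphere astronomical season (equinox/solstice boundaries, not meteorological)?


Date: December 31
Astronomical Winter (approx.; exact equinox/solstice day varies by year): December 21 to March 19
December 31 falls within the Winter window

Winter


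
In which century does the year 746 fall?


Century = (year - 1) // 100 + 1
= (746 - 1) // 100 + 1
= 745 // 100 + 1
= 7 + 1

8th century


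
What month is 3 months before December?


December is month 12
12 - 3 = 9

September


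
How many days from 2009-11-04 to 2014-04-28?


From 2009-11-04 to 2014-04-28
2009-11-04: days before November = 31 + 28 + 31 + 30 + 31 + 30 + 31 + 31 + 30 + 31 = 304 (2009 is not a leap year); day of year = 304 + 4 = 308
2014-04-28: days before April = 31 + 28 + 31 = 90 (2014 is not a leap year); day of year = 90 + 28 = 118
Rest of 2009: 365 - 308 = 57
Full years 2010 (365), 2011 (365), 2012 (366), 2013 (365): 1461
Total = 57 + 1461 + 118 = 1636

1636 days


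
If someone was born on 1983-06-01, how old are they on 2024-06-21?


Birth: 1983-06-01
Reference: 2024-06-21
Year difference: 2024 - 1983 = 41

41 years old


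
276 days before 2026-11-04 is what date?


Start: 2026-11-04, subtract 276 days
Back 4 days from November 4 reaches October 31, 2026 -> 272 left
October 2026 has 31 days -> back to September 30, 2026 -> 241 left
September 2026 has 30 days -> back to August 31, 2026 -> 211 left
August 2026 has 31 days -> back to July 31, 2026 -> 180 left
July 2026 has 31 days -> back to June 30, 2026 -> 149 left
June 2026 has 30 days -> back to May 31, 2026 -> 119 left
May 2026 has 31 days -> back to April 30, 2026 -> 88 left
April 2026 has 30 days -> back to March 31, 2026 -> 58 left
March 2026 has 31 days -> back to February 28, 2026 -> 27 left
February 2026: 28 - 27 = 1 -> lands on February 1

Result: 2026-02-01


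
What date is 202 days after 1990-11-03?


Start: 1990-11-03, add 202 days
November 1990 has 30 days: 30 - 3 = 27 days to November 30 -> 175 left
December 1990 has 31 days -> 144 left
January 1991 has 31 days -> 113 left
February 1991 has 28 days -> 85 left
March 1991 has 31 days -> 54 left
April 1991 has 30 days -> 24 left
May 1991: 24 <= 31 -> lands on May 24

Result: 1991-05-24


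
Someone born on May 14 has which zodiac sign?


Date: May 14
Conventional tropical zodiac dates: Taurus from April 20 onward; Gemini starts May 21
May 14 falls within the Taurus range

Taurus


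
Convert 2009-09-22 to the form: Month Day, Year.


ISO 2009-09-22 parses as year=2009, month=09, day=22
Month 9 -> September

September 22, 2009


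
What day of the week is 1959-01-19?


Date: January 19, 1959
Anchor: Jan 1, 1959. With p = 1959 - 1 = 1958: (p + p//4 - p//100 + p//400) mod 7 = (1958 + 489 - 19 + 4) mod 7 = 2432 mod 7 = 3 -> Thursday (Mon=0 ... Sun=6)
Days into year = 19 - 1 = 18
Weekday index = (3 + 18) mod 7 = 0

Day of the week: Monday


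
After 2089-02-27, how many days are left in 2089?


Day of year: 58 of 365
Remaining = 365 - 58

307 days


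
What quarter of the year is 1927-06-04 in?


Month: June (month 6)
Q1: Jan-Mar, Q2: Apr-Jun, Q3: Jul-Sep, Q4: Oct-Dec

Q2


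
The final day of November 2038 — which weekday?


November 2038 has 30 days
Anchor: Jan 1, 2038. With p = 2038 - 1 = 2037: (p + p//4 - p//100 + p//400) mod 7 = (2037 + 509 - 20 + 5) mod 7 = 2531 mod 7 = 4 -> Friday (Mon=0 ... Sun=6)
Days before November (Jan-Oct): 304; November 1 index = (4 + 304) mod 7 = 0 -> Monday
Last day offset: 30 - 1 = 29 days
Weekday index = (0 + 29) mod 7 = 1

Tuesday, November 30


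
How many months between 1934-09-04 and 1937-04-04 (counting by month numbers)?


From September 1934 to April 1937
3 years * 12 = 36 months, minus 5 months = 31

31 months


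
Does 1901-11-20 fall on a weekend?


Anchor: Jan 1, 1901. With p = 1901 - 1 = 1900: (p + p//4 - p//100 + p//400) mod 7 = (1900 + 475 - 19 + 4) mod 7 = 2360 mod 7 = 1 -> Tuesday (Mon=0 ... Sun=6)
Day of year: 324; offset = 323
Weekday index = (1 + 323) mod 7 = 2 -> Wednesday
Weekend days: Saturday, Sunday

No


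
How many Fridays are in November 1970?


November 1970 has 30 days
Anchor: Jan 1, 1970. With p = 1970 - 1 = 1969: (p + p//4 - p//100 + p//400) mod 7 = (1969 + 492 - 19 + 4) mod 7 = 2446 mod 7 = 3 -> Thursday (Mon=0 ... Sun=6)
Days before November (Jan-Oct): 304; November 1 index = (3 + 304) mod 7 = 6 -> Sunday
First Friday is November 6
Fridays: 6, 13, 20, 27

4 Fridays


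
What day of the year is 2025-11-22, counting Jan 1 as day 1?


Date: November 22, 2025
Days in months 1 through 10: 304
Plus 22 days in November

Day of year: 326


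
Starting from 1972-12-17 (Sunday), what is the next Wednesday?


Current: Sunday
Target: Wednesday
Days ahead: 3

Next Wednesday: 1972-12-20


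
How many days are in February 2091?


February 2091 (leap year: no)

28 days


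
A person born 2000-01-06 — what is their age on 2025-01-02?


Birth: 2000-01-06
Reference: 2025-01-02
Year difference: 2025 - 2000 = 25
Birthday not yet reached in 2025, subtract 1

24 years old


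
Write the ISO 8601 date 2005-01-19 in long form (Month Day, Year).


ISO 2005-01-19 parses as year=2005, month=01, day=19
Month 1 -> January

January 19, 2005


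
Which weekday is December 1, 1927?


Target: December 1, 1927
Anchor: Jan 1, 1927. With p = 1927 - 1 = 1926: (p + p//4 - p//100 + p//400) mod 7 = (1926 + 481 - 19 + 4) mod 7 = 2392 mod 7 = 5 -> Saturday (Mon=0 ... Sun=6)
Days before December (Jan-Nov): 334 days
Weekday index = (5 + 334) mod 7 = 3

Thursday


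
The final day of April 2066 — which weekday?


April 2066 has 30 days
Anchor: Jan 1, 2066. With p = 2066 - 1 = 2065: (p + p//4 - p//100 + p//400) mod 7 = (2065 + 516 - 20 + 5) mod 7 = 2566 mod 7 = 4 -> Friday (Mon=0 ... Sun=6)
Days before April (Jan-Mar): 90; April 1 index = (4 + 90) mod 7 = 3 -> Thursday
Last day offset: 30 - 1 = 29 days
Weekday index = (3 + 29) mod 7 = 4

Friday, April 30


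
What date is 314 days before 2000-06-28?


Start: 2000-06-28, subtract 314 days
Back 28 days from June 28 reaches May 31, 2000 -> 286 left
May 2000 has 31 days -> back to April 30, 2000 -> 255 left
April 2000 has 30 days -> back to March 31, 2000 -> 225 left
March 2000 has 31 days -> back to February 29, 2000 -> 194 left
February 2000 has 29 days -> back to January 31, 2000 -> 165 left
January 2000 has 31 days -> back to December 31, 1999 -> 134 left
December 1999 has 31 days -> back to November 30, 1999 -> 103 left
November 1999 has 30 days -> back to October 31, 1999 -> 73 left
October 1999 has 31 days -> back to September 30, 1999 -> 42 left
September 1999 has 30 days -> back to August 31, 1999 -> 12 left
August 1999: 31 - 12 = 19 -> lands on August 19

Result: 1999-08-19


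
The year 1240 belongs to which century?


Century = (year - 1) // 100 + 1
= (1240 - 1) // 100 + 1
= 1239 // 100 + 1
= 12 + 1

13th century


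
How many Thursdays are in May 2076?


May 2076 has 31 days
Anchor: Jan 1, 2076. With p = 2076 - 1 = 2075: (p + p//4 - p//100 + p//400) mod 7 = (2075 + 518 - 20 + 5) mod 7 = 2578 mod 7 = 2 -> Wednesday (Mon=0 ... Sun=6)
Days before May (Jan-Apr): 121; May 1 index = (2 + 121) mod 7 = 4 -> Friday
First Thursday is May 7
Thursdays: 7, 14, 21, 28

4 Thursdays


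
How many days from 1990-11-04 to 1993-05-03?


From 1990-11-04 to 1993-05-03
1990-11-04: days before November = 31 + 28 + 31 + 30 + 31 + 30 + 31 + 31 + 30 + 31 = 304 (1990 is not a leap year); day of year = 304 + 4 = 308
1993-05-03: days before May = 31 + 28 + 31 + 30 = 120 (1993 is not a leap year); day of year = 120 + 3 = 123
Rest of 1990: 365 - 308 = 57
Full years 1991 (365), 1992 (366): 731
Total = 57 + 731 + 123 = 911

911 days


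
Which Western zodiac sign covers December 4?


Date: December 4
Conventional tropical zodiac dates: Sagittarius from November 22 onward; Capricorn starts December 22
December 4 falls within the Sagittarius range

Sagittarius


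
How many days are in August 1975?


August 1975

31 days


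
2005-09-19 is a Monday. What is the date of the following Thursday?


Current: Monday
Target: Thursday
Days ahead: 3

Next Thursday: 2005-09-22


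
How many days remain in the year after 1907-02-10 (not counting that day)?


Day of year: 41 of 365
Remaining = 365 - 41

324 days


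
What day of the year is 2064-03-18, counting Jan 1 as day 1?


Date: March 18, 2064
Days in months 1 through 2: 60
Plus 18 days in March

Day of year: 78


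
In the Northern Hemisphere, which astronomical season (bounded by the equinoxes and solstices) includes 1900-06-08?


Date: June 8
Astronomical Spring (approx.; exact equinox/solstice day varies by year): March 20 to June 20
June 8 falls within the Spring window

Spring


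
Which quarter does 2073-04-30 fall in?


Month: April (month 4)
Q1: Jan-Mar, Q2: Apr-Jun, Q3: Jul-Sep, Q4: Oct-Dec

Q2


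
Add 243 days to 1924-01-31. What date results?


Start: 1924-01-31, add 243 days
January 31 is the last day of January 1924 -> 243 left
February 1924 has 29 days -> 214 left
March 1924 has 31 days -> 183 left
April 1924 has 30 days -> 153 left
May 1924 has 31 days -> 122 left
June 1924 has 30 days -> 92 left
July 1924 has 31 days -> 61 left
August 1924 has 31 days -> 30 left
September 1924: 30 <= 30 -> lands on September 30

Result: 1924-09-30


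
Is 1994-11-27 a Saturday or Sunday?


Anchor: Jan 1, 1994. With p = 1994 - 1 = 1993: (p + p//4 - p//100 + p//400) mod 7 = (1993 + 498 - 19 + 4) mod 7 = 2476 mod 7 = 5 -> Saturday (Mon=0 ... Sun=6)
Day of year: 331; offset = 330
Weekday index = (5 + 330) mod 7 = 6 -> Sunday
Weekend days: Saturday, Sunday

Yes


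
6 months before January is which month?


January is month 1
1 - 6 = -5; wrap: -5 + 12 = 7

July


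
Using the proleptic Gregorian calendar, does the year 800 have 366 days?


Gregorian leap year rule: divisible by 4, but not by 100, unless also by 400.
800 is divisible by 400 -> leap year

Yes


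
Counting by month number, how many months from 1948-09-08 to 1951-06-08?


From September 1948 to June 1951
3 years * 12 = 36 months, minus 3 months = 33

33 months


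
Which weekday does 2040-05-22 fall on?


Date: May 22, 2040
Anchor: Jan 1, 2040. With p = 2040 - 1 = 2039: (p + p//4 - p//100 + p//400) mod 7 = (2039 + 509 - 20 + 5) mod 7 = 2533 mod 7 = 6 -> Sunday (Mon=0 ... Sun=6)
Days before May (Jan-Apr): 121; offset = 121 + 22 - 1 = 142
Weekday index = (6 + 142) mod 7 = 1

Day of the week: Tuesday


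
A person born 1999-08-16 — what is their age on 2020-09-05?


Birth: 1999-08-16
Reference: 2020-09-05
Year difference: 2020 - 1999 = 21

21 years old


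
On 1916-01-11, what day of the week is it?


Date: January 11, 1916
Anchor: Jan 1, 1916. With p = 1916 - 1 = 1915: (p + p//4 - p//100 + p//400) mod 7 = (1915 + 478 - 19 + 4) mod 7 = 2378 mod 7 = 5 -> Saturday (Mon=0 ... Sun=6)
Days into year = 11 - 1 = 10
Weekday index = (5 + 10) mod 7 = 1

Day of the week: Tuesday
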